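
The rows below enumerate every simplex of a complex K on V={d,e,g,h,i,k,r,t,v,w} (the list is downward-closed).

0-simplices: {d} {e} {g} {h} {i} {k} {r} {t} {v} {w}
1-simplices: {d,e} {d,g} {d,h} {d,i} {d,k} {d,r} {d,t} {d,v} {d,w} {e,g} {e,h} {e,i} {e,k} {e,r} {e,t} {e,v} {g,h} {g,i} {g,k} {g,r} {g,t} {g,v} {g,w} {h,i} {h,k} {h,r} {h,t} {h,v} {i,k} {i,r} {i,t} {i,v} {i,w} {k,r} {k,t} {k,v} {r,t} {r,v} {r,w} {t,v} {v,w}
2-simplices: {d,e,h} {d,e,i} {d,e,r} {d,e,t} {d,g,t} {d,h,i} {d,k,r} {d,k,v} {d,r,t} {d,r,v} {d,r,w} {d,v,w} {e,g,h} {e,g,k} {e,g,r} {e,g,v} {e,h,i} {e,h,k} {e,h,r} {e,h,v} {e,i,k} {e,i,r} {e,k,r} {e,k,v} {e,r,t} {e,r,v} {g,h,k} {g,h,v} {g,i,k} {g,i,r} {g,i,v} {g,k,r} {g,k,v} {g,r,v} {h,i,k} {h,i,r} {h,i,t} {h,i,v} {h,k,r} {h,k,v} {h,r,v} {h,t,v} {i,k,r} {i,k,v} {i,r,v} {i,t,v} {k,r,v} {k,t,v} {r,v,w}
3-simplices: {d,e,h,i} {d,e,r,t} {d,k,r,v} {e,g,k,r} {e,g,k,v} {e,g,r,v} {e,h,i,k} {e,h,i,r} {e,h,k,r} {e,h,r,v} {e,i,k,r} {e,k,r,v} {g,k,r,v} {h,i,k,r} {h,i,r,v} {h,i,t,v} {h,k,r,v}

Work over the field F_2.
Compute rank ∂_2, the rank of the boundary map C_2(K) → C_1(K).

rank∂_2=28

n_0=10 n_1=41 n_2=49 n_3=17  [Z2]
∂1: piv[de,dg,dh,di,dk,dr,dt,dv,dw] rk=9  ker:eg,eh,ei,ek,er,et,ev,gh,gi,gk,gr,gt,gv,gw,hi,hk,hr,ht,hv,ik,ir,it,iv,iw,kr,kt,kv,rt,rv,rw,tv,vw
∂2: piv[deh,dei,der,det,dgt,dhi,dkr,dkv,drt,drv,drw,dvw,egh,egk,egr,egv,ehk,ehr,ehv,eik,eir,ekr,ekv,gik,giv,hit,htv,ktv] rk=28  ker:ehi,ert,erv,ghk,ghv,gir,gkr,gkv,grv,hik,hir,hiv,hkr,hkv,hrv,ikr,ikv,irv,itv,krv,rvw
∂3: piv[dehi,dert,dkrv,egkr,egkv,egrv,ehik,ehir,ehkr,ehrv,eikr,ekrv,hirv,hitv,hkrv] rk=15  ker:gkrv,hikr
rk∂_2=28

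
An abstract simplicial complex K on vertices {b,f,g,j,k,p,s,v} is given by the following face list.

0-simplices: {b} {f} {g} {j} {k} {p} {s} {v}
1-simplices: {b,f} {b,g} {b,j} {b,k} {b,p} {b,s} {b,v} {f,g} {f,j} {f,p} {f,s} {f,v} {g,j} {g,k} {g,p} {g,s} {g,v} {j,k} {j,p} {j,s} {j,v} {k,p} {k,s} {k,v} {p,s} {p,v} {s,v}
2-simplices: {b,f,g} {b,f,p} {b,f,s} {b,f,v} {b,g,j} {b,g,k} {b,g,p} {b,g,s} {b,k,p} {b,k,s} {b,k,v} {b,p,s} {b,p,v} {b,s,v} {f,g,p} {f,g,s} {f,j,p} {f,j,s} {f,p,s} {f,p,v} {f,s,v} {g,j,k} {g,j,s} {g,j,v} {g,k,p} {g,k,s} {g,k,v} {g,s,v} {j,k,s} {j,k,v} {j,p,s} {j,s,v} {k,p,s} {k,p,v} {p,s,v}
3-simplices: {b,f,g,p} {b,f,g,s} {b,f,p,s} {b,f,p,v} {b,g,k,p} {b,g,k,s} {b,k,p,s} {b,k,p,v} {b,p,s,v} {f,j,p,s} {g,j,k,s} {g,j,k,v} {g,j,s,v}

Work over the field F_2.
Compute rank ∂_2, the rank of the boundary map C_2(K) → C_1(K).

rank∂_2=20

n_0=8 n_1=27 n_2=35 n_3=13  [Z2]
∂1: piv[bf,bg,bj,bk,bp,bs,bv] rk=7  ker:fg,fj,fp,fs,fv,gj,gk,gp,gs,gv,jk,jp,js,jv,kp,ks,kv,ps,pv,sv
∂2: piv[bfg,bfp,bfs,bfv,bgj,bgk,bgp,bgs,bkp,bks,bkv,bps,bpv,bsv,fjp,fjs,gjk,gjs,gjv,gkv] rk=20  ker:fgp,fgs,fps,fpv,fsv,gkp,gks,gsv,jks,jkv,jps,jsv,kps,kpv,psv
∂3: piv[bfgp,bfgs,bfps,bfpv,bgkp,bgks,bkps,bkpv,bpsv,fjps,gjks,gjkv,gjsv] rk=13
rk∂_2=20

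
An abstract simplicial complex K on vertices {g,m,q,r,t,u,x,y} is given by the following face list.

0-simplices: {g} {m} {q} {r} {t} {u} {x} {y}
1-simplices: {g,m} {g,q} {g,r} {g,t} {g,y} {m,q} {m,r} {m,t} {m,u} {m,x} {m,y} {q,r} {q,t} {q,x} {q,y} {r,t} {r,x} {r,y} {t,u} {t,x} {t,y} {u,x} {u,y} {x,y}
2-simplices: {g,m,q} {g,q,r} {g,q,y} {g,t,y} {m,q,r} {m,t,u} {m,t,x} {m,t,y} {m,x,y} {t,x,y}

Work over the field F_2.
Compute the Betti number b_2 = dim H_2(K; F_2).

b_2=1

n_0=8 n_1=24 n_2=10  [Z2]
∂1: piv[gm,gq,gr,gt,gy,mu,mx] rk=7  ker:mq,mr,mt,my,qr,qt,qx,qy,rt,rx,ry,tu,tx,ty,ux,uy,xy
∂2: piv[gmq,gqr,gqy,gty,mqr,mtu,mtx,mty,mxy] rk=9  ker:txy
b_2=(10−9)−0=1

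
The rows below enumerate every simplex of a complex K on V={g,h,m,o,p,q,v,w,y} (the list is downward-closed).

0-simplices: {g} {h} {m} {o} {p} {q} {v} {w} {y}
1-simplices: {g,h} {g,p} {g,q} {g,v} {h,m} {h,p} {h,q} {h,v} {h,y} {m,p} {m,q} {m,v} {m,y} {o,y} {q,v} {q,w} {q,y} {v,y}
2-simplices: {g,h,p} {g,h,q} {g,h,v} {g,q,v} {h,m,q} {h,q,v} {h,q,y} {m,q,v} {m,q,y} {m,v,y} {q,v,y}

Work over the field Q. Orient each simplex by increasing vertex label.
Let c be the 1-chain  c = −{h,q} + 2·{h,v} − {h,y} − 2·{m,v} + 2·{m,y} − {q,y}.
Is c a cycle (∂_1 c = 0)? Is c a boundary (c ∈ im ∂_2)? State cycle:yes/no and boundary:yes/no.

cycle:yes boundary:yes

n_0=9 n_1=18 n_2=11  [Q]
∂1: piv[gh,gp,gq,gv,hm,hy,oy,qw] rk=8  ker:hp,hq,hv,mp,mq,mv,my,qv,qy,vy
∂2: piv[ghp,ghq,ghv,gqv,hmq,hqy,mqv,mqy,mvy] rk=9  ker:hqv,qvy
∂1c = 0
c vs im∂2: reduces to 0 ⇒ boundary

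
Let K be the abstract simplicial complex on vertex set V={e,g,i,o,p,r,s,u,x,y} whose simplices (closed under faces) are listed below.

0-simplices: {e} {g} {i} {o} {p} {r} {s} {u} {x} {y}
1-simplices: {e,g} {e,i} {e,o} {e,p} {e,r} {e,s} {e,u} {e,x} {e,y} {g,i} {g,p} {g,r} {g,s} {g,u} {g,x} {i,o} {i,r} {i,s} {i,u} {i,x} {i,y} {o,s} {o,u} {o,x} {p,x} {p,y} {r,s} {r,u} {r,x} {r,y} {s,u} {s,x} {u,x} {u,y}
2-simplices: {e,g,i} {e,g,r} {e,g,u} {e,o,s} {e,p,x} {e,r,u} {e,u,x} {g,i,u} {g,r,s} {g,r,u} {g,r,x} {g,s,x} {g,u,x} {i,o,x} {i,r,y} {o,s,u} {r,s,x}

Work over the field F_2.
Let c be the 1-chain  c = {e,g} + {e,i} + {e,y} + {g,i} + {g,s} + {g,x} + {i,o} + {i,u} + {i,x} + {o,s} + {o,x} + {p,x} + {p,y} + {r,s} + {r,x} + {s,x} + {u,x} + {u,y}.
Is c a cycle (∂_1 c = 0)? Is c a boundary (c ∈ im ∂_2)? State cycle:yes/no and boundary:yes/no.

cycle:no boundary:no

n_0=10 n_1=34 n_2=17  [Z2]
∂1: piv[eg,ei,eo,ep,er,es,eu,ex,ey] rk=9  ker:gi,gp,gr,gs,gu,gx,io,ir,is,iu,ix,iy,os,ou,ox,px,py,rs,ru,rx,ry,su,sx,ux,uy
∂2: piv[egi,egr,egu,eos,epx,eru,eux,giu,grs,grx,gsx,gux,iox,iry,osu] rk=15  ker:gru,rsx
∂1c = {e} + {i} + {o} + {u} + {x} + {y}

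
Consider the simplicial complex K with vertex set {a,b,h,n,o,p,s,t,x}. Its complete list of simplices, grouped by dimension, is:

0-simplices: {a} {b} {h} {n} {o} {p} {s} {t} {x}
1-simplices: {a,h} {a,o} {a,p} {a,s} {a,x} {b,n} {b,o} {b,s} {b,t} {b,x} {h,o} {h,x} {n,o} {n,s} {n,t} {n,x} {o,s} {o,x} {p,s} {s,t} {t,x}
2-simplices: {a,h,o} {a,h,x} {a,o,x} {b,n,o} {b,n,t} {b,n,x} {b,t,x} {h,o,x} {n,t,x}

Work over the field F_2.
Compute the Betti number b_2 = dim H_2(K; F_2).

n_0=9 n_1=21 n_2=9  [Z2]
∂1: piv[ah,ao,ap,as,ax,bn,bo,bt] rk=8  ker:bs,bx,ho,hx,no,ns,nt,nx,os,ox,ps,st,tx
∂2: piv[aho,ahx,aox,bno,bnt,bnx,btx] rk=7  ker:hox,ntx
b_2=(9−7)−0=2

b_2=2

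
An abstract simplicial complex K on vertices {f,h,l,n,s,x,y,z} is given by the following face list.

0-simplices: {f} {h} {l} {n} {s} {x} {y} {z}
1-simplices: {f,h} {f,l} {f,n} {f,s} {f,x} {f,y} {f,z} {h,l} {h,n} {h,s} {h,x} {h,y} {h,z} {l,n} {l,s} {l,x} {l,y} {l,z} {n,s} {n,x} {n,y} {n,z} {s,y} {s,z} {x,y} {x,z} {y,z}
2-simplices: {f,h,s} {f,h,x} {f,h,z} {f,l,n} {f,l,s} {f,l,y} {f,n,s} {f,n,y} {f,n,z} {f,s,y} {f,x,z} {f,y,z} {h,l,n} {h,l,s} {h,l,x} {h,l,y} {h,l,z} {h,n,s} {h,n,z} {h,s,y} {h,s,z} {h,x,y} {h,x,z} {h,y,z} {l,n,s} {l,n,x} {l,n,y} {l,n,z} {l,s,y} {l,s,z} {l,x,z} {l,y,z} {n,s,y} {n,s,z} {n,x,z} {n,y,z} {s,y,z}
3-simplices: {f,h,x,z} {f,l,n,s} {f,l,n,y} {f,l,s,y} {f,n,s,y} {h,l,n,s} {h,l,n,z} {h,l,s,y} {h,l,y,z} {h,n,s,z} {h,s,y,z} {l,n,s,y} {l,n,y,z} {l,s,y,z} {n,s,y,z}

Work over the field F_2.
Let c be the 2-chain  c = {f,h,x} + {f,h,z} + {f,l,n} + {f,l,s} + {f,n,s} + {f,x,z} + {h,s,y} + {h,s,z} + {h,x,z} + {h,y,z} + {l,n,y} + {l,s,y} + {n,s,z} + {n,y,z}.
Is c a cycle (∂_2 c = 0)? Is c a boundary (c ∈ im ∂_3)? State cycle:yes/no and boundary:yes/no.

n_0=8 n_1=27 n_2=37 n_3=15  [Z2]
∂1: piv[fh,fl,fn,fs,fx,fy,fz] rk=7  ker:hl,hn,hs,hx,hy,hz,ln,ls,lx,ly,lz,ns,nx,ny,nz,sy,sz,xy,xz,yz
∂2: piv[fhs,fhx,fhz,fln,fls,fly,fns,fny,fnz,fsy,fxz,fyz,hln,hls,hlx,hly,hlz,hsz,hxy,lnx] rk=20  ker:hns,hnz,hsy,hxz,hyz,lns,lny,lnz,lsy,lsz,lxz,lyz,nsy,nsz,nxz,nyz,syz
∂3: piv[fhxz,flns,flny,flsy,fnsy,hlns,hlnz,hlsy,hlyz,hnsz,hsyz,lnyz,lsyz] rk=13  ker:lnsy,nsyz
∂2c = 0
c vs im∂3: reduces to 0 ⇒ boundary

cycle:yes boundary:yes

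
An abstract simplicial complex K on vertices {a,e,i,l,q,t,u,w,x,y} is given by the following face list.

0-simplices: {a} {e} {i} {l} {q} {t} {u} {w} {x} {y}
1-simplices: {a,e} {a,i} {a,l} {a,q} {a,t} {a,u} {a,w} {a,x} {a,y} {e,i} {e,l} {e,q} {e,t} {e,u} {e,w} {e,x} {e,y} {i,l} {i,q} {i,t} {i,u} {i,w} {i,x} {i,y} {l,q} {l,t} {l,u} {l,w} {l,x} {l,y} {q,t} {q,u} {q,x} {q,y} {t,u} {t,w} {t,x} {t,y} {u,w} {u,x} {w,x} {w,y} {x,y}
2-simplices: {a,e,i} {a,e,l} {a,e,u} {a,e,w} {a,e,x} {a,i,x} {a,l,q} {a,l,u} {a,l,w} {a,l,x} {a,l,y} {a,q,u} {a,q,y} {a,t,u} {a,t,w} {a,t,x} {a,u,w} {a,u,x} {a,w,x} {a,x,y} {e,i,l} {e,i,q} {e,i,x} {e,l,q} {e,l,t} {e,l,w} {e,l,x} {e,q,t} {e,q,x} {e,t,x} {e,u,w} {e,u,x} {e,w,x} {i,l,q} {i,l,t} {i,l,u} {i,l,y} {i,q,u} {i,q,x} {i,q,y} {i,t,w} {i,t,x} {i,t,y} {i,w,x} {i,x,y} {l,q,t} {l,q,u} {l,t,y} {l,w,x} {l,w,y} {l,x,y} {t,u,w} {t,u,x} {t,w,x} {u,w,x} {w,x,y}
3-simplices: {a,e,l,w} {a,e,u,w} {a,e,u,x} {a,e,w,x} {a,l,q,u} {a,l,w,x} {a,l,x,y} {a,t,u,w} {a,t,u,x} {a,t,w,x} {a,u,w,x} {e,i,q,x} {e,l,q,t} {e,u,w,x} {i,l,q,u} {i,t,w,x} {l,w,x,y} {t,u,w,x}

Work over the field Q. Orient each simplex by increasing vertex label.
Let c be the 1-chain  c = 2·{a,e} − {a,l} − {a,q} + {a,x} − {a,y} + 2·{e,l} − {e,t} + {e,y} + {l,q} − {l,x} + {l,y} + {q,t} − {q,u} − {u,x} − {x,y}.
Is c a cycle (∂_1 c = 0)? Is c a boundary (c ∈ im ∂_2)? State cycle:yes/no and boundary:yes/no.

cycle:yes boundary:no

n_0=10 n_1=43 n_2=56 n_3=18  [Q]
∂1: piv[ae,ai,al,aq,at,au,aw,ax,ay] rk=9  ker:ei,el,eq,et,eu,ew,ex,ey,il,iq,it,iu,iw,ix,iy,lq,lt,lu,lw,lx,ly,qt,qu,qx,qy,tu,tw,tx,ty,uw,ux,wx,wy,xy
∂2: piv[aei,ael,aeu,aew,aex,aix,alq,alu,alw,alx,aly,aqu,aqy,atu,atw,atx,auw,aux,awx,axy,eil,eiq,elq,elt,eqt,eqx,etx,ilt,ilu,ily,itw,ity,lwy] rk=33  ker:eix,elw,elx,euw,eux,ewx,ilq,iqu,iqx,iqy,itx,iwx,ixy,lqt,lqu,lty,lwx,lxy,tuw,tux,twx,uwx,wxy
∂3: piv[aelw,aeuw,aeux,aewx,alqu,alwx,alxy,atuw,atux,atwx,auwx,eiqx,elqt,ilqu,itwx,lwxy] rk=16  ker:euwx,tuwx
∂1c = 0
c vs im∂2: residual ≠ 0 ⇒ not boundary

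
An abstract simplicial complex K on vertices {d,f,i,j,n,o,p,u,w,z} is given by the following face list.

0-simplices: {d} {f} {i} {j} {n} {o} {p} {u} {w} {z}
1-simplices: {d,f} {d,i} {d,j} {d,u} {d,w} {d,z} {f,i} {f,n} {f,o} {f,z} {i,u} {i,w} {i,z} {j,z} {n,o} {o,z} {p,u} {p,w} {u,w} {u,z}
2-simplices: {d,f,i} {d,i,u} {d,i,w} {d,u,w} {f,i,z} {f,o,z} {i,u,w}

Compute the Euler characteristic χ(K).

χ(K)=-3

n_0=10 n_1=20 n_2=7
χ=+10−20+7=-3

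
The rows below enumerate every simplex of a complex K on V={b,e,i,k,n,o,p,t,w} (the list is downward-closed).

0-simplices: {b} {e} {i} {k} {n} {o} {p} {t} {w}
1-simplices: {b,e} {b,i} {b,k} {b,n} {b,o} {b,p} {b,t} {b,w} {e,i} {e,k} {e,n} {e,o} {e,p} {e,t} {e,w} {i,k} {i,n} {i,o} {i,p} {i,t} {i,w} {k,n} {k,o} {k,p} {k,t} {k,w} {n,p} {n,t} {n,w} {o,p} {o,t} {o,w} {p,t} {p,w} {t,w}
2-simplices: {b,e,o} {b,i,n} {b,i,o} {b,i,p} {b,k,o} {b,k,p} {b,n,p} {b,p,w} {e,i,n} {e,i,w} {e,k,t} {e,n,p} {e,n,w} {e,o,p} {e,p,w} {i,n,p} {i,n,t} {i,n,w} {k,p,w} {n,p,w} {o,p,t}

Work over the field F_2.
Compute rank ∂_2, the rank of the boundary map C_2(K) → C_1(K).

n_0=9 n_1=35 n_2=21  [Z2]
∂1: piv[be,bi,bk,bn,bo,bp,bt,bw] rk=8  ker:ei,ek,en,eo,ep,et,ew,ik,in,io,ip,it,iw,kn,ko,kp,kt,kw,np,nt,nw,op,ot,ow,pt,pw,tw
∂2: piv[beo,bin,bio,bip,bko,bkp,bnp,bpw,ein,eiw,ekt,enp,enw,eop,epw,int,kpw,opt] rk=18  ker:inp,inw,npw
rk∂_2=18

rank∂_2=18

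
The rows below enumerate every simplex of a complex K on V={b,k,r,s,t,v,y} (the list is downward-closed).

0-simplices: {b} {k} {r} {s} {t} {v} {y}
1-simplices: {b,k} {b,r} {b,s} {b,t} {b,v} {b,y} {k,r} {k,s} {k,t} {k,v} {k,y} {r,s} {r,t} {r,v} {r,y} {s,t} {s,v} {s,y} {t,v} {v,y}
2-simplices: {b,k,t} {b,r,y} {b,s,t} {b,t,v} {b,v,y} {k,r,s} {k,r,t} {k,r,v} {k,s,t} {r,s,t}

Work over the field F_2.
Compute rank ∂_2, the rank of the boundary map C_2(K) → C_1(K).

n_0=7 n_1=20 n_2=10  [Z2]
∂1: piv[bk,br,bs,bt,bv,by] rk=6  ker:kr,ks,kt,kv,ky,rs,rt,rv,ry,st,sv,sy,tv,vy
∂2: piv[bkt,bry,bst,btv,bvy,krs,krt,krv,kst] rk=9  ker:rst
rk∂_2=9

rank∂_2=9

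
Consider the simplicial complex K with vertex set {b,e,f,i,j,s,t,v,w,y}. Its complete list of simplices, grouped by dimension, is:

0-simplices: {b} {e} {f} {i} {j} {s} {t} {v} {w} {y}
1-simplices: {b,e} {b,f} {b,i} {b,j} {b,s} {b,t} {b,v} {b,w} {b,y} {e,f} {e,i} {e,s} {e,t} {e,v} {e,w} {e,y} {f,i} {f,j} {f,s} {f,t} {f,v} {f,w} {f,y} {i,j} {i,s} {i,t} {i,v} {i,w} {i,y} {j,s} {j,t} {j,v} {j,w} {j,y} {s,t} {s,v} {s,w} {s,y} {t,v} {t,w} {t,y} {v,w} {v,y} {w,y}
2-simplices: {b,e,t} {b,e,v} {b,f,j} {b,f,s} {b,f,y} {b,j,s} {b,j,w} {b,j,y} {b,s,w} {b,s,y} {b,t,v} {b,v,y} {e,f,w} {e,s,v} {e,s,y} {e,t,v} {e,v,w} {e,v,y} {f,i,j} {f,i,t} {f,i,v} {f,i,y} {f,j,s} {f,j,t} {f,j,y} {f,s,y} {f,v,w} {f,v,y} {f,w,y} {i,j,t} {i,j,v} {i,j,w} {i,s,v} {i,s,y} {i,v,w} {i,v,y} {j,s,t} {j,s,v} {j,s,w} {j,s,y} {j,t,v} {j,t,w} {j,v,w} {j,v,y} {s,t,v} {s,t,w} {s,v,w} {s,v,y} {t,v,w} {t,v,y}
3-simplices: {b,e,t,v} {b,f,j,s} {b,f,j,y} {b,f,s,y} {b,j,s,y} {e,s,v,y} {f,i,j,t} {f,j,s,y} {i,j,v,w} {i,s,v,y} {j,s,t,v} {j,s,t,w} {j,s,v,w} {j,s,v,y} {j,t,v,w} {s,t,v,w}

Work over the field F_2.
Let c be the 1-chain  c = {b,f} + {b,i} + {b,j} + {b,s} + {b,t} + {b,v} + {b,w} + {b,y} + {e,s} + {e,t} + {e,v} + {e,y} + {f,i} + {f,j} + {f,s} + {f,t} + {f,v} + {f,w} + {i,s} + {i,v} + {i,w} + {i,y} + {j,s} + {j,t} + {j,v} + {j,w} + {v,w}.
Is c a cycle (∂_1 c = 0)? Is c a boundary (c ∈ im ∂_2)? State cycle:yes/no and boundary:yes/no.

n_0=10 n_1=44 n_2=50 n_3=16  [Z2]
∂1: piv[be,bf,bi,bj,bs,bt,bv,bw,by] rk=9  ker:ef,ei,es,et,ev,ew,ey,fi,fj,fs,ft,fv,fw,fy,ij,is,it,iv,iw,iy,js,jt,jv,jw,jy,st,sv,sw,sy,tv,tw,ty,vw,vy,wy
∂2: piv[bet,bev,bfj,bfs,bfy,bjs,bjw,bjy,bsw,bsy,btv,bvy,efw,esv,esy,evw,evy,fij,fit,fiv,fiy,fjt,fvw,fvy,fwy,ijv,ijw,isv,ivw,jst,jtv,jtw,tvy] rk=33  ker:etv,fjs,fjy,fsy,ijt,isy,ivy,jsv,jsw,jsy,jvw,jvy,stv,stw,svw,svy,tvw
∂3: piv[betv,bfjs,bfjy,bfsy,bjsy,esvy,fijt,ijvw,isvy,jstv,jstw,jsvw,jsvy,jtvw] rk=14  ker:fjsy,stvw
∂1c = {f} + {s} + {w} + {y}

cycle:no boundary:no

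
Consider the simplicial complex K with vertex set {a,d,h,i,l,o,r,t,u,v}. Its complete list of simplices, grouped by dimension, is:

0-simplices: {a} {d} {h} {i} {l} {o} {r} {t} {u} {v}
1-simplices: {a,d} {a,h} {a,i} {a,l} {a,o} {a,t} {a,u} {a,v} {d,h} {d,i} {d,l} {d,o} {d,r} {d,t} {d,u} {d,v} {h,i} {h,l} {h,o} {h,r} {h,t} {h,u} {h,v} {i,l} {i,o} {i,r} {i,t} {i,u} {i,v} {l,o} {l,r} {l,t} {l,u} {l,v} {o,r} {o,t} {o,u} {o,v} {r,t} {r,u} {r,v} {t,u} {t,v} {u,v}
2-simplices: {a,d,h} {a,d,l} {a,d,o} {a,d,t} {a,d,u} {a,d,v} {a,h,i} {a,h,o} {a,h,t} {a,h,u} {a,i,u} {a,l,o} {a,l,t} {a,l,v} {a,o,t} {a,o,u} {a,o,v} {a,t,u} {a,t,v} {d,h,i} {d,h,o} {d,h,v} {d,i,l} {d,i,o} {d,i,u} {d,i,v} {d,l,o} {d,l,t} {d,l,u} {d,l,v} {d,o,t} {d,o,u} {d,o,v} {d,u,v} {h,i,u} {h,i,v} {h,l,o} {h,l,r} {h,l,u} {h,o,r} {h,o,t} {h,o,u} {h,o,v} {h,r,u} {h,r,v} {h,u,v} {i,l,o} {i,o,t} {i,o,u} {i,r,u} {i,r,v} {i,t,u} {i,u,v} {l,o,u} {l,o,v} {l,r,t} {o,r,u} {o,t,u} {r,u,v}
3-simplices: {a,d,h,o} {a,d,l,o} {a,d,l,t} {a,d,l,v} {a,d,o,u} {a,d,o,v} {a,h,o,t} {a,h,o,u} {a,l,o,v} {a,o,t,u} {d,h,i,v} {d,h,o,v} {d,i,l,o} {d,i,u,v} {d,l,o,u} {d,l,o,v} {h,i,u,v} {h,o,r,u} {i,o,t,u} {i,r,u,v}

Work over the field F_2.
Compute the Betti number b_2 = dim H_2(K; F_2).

n_0=10 n_1=44 n_2=59 n_3=20  [Z2]
∂1: piv[ad,ah,ai,al,ao,at,au,av,dr] rk=9  ker:dh,di,dl,do,dt,du,dv,hi,hl,ho,hr,ht,hu,hv,il,io,ir,it,iu,iv,lo,lr,lt,lu,lv,or,ot,ou,ov,rt,ru,rv,tu,tv,uv
∂2: piv[adh,adl,ado,adt,adu,adv,ahi,aho,aht,ahu,aiu,alo,alt,alv,aot,aou,aov,atu,atv,dhi,dhv,dil,dio,div,dlu,duv,hlo,hlr,hor,hru,hrv,iot,iru,lrt] rk=34  ker:dho,diu,dlo,dlt,dlv,dot,dou,dov,hiu,hiv,hlu,hot,hou,hov,huv,ilo,iou,irv,itu,iuv,lou,lov,oru,otu,ruv
∂3: piv[adho,adlo,adlt,adlv,adou,adov,ahot,ahou,alov,aotu,dhiv,dhov,dilo,diuv,dlou,hiuv,horu,iotu,iruv] rk=19  ker:dlov
b_2=(59−34)−19=6

b_2=6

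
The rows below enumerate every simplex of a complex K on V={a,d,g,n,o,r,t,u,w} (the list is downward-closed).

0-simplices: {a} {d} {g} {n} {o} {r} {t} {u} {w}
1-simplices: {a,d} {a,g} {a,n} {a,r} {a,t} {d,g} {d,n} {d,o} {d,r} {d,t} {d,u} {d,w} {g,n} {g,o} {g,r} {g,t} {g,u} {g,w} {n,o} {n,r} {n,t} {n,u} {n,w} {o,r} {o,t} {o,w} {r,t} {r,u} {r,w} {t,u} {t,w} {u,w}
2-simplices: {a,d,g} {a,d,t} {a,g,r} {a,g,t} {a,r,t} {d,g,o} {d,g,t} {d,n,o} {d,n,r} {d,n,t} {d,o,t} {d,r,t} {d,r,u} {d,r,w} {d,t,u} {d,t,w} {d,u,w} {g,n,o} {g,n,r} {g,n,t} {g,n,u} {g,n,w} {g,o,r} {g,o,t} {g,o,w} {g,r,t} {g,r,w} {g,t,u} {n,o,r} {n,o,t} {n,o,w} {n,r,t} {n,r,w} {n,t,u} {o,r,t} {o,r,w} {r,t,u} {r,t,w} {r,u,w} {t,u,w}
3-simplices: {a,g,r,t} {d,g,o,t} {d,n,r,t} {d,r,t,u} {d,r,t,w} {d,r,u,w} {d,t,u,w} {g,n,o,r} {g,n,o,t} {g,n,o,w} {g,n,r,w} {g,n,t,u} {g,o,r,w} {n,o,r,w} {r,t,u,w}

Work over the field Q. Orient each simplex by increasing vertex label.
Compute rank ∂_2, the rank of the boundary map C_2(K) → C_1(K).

rank∂_2=23

n_0=9 n_1=32 n_2=40 n_3=15  [Q]
∂1: piv[ad,ag,an,ar,at,do,du,dw] rk=8  ker:dg,dn,dr,dt,gn,go,gr,gt,gu,gw,no,nr,nt,nu,nw,or,ot,ow,rt,ru,rw,tu,tw,uw
∂2: piv[adg,adt,agr,agt,art,dgo,dno,dnr,dnt,dot,drt,dru,drw,dtu,dtw,duw,gno,gnu,gnw,gor,gow,grw,gtu] rk=23  ker:dgt,gnr,gnt,got,grt,nor,not,now,nrt,nrw,ntu,ort,orw,rtu,rtw,ruw,tuw
∂3: piv[agrt,dgot,dnrt,drtu,drtw,druw,dtuw,gnor,gnot,gnow,gnrw,gntu,gorw] rk=13  ker:norw,rtuw
rk∂_2=23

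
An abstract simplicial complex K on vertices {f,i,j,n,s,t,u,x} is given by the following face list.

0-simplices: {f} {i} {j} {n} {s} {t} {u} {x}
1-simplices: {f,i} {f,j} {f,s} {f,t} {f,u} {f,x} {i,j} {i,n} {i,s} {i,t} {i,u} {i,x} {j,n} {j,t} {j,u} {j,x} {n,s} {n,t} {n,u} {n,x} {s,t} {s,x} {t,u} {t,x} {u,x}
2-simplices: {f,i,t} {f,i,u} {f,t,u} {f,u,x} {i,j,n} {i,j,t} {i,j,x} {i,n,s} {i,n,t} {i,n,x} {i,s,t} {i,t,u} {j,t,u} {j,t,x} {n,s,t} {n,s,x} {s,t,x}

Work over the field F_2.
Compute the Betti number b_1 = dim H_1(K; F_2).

b_1=4

n_0=8 n_1=25 n_2=17  [Z2]
∂1: piv[fi,fj,fs,ft,fu,fx,in] rk=7  ker:ij,is,it,iu,ix,jn,jt,ju,jx,ns,nt,nu,nx,st,sx,tu,tx,ux
∂2: piv[fit,fiu,ftu,fux,ijn,ijt,ijx,ins,int,inx,ist,jtu,jtx,nsx] rk=14  ker:itu,nst,stx
b_1=(25−7)−14=4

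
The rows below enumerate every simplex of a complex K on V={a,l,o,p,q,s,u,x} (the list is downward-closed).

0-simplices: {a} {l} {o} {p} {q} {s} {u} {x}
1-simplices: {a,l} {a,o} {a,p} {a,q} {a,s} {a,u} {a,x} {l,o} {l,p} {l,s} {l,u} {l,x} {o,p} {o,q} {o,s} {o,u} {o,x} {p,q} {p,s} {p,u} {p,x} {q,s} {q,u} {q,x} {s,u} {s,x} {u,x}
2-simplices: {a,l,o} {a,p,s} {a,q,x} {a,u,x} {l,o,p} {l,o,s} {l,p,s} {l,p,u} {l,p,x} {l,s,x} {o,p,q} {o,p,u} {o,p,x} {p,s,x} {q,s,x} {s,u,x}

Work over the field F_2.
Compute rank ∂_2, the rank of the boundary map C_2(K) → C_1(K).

n_0=8 n_1=27 n_2=16  [Z2]
∂1: piv[al,ao,ap,aq,as,au,ax] rk=7  ker:lo,lp,ls,lu,lx,op,oq,os,ou,ox,pq,ps,pu,px,qs,qu,qx,su,sx,ux
∂2: piv[alo,aps,aqx,aux,lop,los,lps,lpu,lpx,lsx,opq,opu,opx,qsx,sux] rk=15  ker:psx
rk∂_2=15

rank∂_2=15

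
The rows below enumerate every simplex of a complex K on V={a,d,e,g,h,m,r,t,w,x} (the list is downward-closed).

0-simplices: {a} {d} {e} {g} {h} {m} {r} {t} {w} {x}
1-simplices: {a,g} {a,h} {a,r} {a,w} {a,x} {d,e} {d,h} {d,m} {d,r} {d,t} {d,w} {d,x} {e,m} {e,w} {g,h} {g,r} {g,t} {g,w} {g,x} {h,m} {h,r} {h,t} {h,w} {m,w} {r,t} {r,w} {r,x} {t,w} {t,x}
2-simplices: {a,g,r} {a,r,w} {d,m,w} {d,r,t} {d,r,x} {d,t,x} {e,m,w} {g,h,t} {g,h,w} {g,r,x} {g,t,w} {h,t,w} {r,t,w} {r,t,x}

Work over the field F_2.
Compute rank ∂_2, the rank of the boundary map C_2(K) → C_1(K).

rank∂_2=12

n_0=10 n_1=29 n_2=14  [Z2]
∂1: piv[ag,ah,ar,aw,ax,de,dh,dm,dt] rk=9  ker:dr,dw,dx,em,ew,gh,gr,gt,gw,gx,hm,hr,ht,hw,mw,rt,rw,rx,tw,tx
∂2: piv[agr,arw,dmw,drt,drx,dtx,emw,ght,ghw,grx,gtw,rtw] rk=12  ker:htw,rtx
rk∂_2=12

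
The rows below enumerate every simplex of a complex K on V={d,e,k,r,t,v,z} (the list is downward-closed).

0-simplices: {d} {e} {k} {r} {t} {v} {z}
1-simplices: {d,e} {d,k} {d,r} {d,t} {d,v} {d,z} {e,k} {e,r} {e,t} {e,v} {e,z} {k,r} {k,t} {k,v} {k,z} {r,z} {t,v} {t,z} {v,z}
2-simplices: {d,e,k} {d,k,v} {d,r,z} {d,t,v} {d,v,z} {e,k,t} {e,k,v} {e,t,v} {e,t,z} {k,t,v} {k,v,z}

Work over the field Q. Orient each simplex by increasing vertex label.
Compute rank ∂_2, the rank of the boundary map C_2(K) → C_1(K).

rank∂_2=10

n_0=7 n_1=19 n_2=11  [Q]
∂1: piv[de,dk,dr,dt,dv,dz] rk=6  ker:ek,er,et,ev,ez,kr,kt,kv,kz,rz,tv,tz,vz
∂2: piv[dek,dkv,drz,dtv,dvz,ekt,ekv,etv,etz,kvz] rk=10  ker:ktv
rk∂_2=10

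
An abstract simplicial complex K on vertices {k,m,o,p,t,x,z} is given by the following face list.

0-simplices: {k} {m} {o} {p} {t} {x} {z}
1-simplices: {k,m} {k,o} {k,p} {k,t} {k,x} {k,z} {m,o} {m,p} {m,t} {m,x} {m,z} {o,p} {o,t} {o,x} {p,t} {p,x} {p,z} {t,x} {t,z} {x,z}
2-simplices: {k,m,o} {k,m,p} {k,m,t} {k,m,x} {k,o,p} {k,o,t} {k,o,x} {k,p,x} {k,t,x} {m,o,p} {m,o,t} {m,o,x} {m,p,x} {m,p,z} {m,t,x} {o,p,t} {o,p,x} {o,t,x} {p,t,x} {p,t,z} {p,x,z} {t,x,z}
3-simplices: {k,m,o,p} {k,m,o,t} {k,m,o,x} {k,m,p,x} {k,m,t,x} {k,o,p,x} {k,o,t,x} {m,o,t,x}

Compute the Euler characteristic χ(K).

χ(K)=1

n_0=7 n_1=20 n_2=22 n_3=8
χ=+7−20+22−8=1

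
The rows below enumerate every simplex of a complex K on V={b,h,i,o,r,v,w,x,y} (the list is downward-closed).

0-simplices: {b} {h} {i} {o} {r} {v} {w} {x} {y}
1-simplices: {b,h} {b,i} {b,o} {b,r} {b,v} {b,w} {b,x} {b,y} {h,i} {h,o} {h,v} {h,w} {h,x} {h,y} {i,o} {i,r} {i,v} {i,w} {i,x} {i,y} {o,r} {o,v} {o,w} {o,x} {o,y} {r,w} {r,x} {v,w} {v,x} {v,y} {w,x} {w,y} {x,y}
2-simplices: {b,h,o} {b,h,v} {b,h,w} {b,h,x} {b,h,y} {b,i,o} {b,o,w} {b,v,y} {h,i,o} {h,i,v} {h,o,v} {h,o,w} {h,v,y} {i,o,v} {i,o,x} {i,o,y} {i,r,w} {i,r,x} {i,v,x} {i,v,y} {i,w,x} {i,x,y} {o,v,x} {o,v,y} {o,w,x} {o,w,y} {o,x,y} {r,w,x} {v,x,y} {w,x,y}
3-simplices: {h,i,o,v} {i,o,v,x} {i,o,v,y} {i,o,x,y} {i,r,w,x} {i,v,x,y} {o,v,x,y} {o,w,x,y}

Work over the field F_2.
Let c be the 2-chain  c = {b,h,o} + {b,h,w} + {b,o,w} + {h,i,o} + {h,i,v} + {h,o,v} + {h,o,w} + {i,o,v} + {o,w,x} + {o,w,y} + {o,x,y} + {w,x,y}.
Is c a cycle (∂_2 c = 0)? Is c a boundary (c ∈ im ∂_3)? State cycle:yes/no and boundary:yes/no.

n_0=9 n_1=33 n_2=30 n_3=8  [Z2]
∂1: piv[bh,bi,bo,br,bv,bw,bx,by] rk=8  ker:hi,ho,hv,hw,hx,hy,io,ir,iv,iw,ix,iy,or,ov,ow,ox,oy,rw,rx,vw,vx,vy,wx,wy,xy
∂2: piv[bho,bhv,bhw,bhx,bhy,bio,bow,bvy,hio,hiv,hov,iox,ioy,irw,irx,ivx,ivy,iwx,ixy,owx,owy] rk=21  ker:how,hvy,iov,ovx,ovy,oxy,rwx,vxy,wxy
∂3: piv[hiov,iovx,iovy,ioxy,irwx,ivxy,owxy] rk=7  ker:ovxy
∂2c = 0
c vs im∂3: residual ≠ 0 ⇒ not boundary

cycle:yes boundary:no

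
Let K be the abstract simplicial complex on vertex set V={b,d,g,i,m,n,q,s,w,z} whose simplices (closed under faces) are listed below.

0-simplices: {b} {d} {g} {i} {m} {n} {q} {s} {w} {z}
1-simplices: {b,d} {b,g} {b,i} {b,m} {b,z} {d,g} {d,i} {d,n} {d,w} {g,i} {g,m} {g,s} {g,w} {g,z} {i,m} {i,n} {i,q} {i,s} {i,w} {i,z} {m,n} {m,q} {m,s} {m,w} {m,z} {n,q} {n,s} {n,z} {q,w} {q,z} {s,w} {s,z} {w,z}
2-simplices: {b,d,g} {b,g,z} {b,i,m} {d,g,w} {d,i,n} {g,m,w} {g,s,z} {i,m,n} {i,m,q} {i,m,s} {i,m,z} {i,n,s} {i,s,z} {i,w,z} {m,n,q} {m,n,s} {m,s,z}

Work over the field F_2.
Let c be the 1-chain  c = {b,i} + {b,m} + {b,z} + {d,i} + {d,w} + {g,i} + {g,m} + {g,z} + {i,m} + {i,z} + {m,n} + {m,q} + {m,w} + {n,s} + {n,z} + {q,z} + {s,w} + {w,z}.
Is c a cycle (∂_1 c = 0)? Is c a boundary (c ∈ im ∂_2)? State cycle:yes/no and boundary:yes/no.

cycle:no boundary:no

n_0=10 n_1=33 n_2=17  [Z2]
∂1: piv[bd,bg,bi,bm,bz,dn,dw,gs,iq] rk=9  ker:dg,di,gi,gm,gw,gz,im,in,is,iw,iz,mn,mq,ms,mw,mz,nq,ns,nz,qw,qz,sw,sz,wz
∂2: piv[bdg,bgz,bim,dgw,din,gmw,gsz,imn,imq,ims,imz,ins,isz,iwz,mnq] rk=15  ker:mns,msz
∂1c = {b} + {g} + {i} + {n}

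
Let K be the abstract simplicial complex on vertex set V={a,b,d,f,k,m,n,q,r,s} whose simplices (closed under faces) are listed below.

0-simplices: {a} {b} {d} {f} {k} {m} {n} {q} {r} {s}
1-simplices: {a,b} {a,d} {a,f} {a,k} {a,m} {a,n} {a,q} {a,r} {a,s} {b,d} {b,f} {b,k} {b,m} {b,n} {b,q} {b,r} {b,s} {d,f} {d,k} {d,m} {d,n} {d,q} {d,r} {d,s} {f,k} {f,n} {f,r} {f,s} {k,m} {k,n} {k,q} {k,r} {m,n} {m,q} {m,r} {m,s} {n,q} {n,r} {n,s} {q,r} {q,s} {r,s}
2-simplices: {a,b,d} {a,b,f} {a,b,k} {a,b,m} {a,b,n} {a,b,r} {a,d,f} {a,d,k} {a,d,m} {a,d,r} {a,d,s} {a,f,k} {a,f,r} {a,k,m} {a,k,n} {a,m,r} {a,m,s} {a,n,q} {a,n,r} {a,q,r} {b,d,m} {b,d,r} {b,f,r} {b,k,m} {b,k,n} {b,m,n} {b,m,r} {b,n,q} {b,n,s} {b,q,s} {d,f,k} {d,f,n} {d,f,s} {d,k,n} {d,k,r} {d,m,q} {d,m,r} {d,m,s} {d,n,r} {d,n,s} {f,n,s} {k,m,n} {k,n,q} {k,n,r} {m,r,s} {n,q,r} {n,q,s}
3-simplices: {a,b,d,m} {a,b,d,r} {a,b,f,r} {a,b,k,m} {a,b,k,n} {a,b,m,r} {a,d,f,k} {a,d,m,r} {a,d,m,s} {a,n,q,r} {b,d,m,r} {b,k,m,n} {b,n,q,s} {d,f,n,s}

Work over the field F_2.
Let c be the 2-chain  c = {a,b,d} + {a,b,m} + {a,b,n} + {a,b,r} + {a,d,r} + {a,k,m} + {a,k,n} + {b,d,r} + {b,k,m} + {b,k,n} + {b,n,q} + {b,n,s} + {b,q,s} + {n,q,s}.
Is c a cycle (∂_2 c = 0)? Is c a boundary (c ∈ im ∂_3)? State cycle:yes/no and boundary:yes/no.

cycle:yes boundary:yes

n_0=10 n_1=42 n_2=47 n_3=14  [Z2]
∂1: piv[ab,ad,af,ak,am,an,aq,ar,as] rk=9  ker:bd,bf,bk,bm,bn,bq,br,bs,df,dk,dm,dn,dq,dr,ds,fk,fn,fr,fs,km,kn,kq,kr,mn,mq,mr,ms,nq,nr,ns,qr,qs,rs
∂2: piv[abd,abf,abk,abm,abn,abr,adf,adk,adm,adr,ads,afk,afr,akm,akn,amr,ams,anq,anr,aqr,bmn,bnq,bns,bqs,dfn,dfs,dkn,dkr,dmq,dns,knq,mrs] rk=32  ker:bdm,bdr,bfr,bkm,bkn,bmr,dfk,dmr,dms,dnr,fns,kmn,knr,nqr,nqs
∂3: piv[abdm,abdr,abfr,abkm,abkn,abmr,adfk,admr,adms,anqr,bkmn,bnqs,dfns] rk=13  ker:bdmr
∂2c = 0
c vs im∂3: reduces to 0 ⇒ boundary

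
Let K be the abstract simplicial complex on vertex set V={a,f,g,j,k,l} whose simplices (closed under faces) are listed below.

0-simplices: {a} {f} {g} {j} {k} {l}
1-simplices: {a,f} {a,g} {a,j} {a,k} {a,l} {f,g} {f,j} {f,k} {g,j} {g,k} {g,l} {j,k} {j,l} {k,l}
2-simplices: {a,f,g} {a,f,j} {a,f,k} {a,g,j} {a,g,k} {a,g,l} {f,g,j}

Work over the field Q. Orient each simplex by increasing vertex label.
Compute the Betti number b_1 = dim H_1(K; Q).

b_1=3

n_0=6 n_1=14 n_2=7  [Q]
∂1: piv[af,ag,aj,ak,al] rk=5  ker:fg,fj,fk,gj,gk,gl,jk,jl,kl
∂2: piv[afg,afj,afk,agj,agk,agl] rk=6  ker:fgj
b_1=(14−5)−6=3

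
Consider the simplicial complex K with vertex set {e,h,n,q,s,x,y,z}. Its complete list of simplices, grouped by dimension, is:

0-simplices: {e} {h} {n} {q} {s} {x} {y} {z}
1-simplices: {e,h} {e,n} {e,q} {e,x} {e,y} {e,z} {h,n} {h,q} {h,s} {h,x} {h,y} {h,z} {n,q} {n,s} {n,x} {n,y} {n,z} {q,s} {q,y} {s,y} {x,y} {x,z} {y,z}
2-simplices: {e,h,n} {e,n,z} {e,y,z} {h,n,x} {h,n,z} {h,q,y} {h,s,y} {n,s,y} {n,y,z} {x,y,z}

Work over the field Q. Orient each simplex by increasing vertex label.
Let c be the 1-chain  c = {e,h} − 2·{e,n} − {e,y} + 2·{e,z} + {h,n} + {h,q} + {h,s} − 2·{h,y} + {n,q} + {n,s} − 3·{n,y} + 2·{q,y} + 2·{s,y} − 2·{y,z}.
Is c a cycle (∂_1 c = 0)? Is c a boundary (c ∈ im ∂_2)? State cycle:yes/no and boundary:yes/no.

cycle:yes boundary:no

n_0=8 n_1=23 n_2=10  [Q]
∂1: piv[eh,en,eq,ex,ey,ez,hs] rk=7  ker:hn,hq,hx,hy,hz,nq,ns,nx,ny,nz,qs,qy,sy,xy,xz,yz
∂2: piv[ehn,enz,eyz,hnx,hnz,hqy,hsy,nsy,nyz,xyz] rk=10
∂1c = 0
c vs im∂2: residual ≠ 0 ⇒ not boundary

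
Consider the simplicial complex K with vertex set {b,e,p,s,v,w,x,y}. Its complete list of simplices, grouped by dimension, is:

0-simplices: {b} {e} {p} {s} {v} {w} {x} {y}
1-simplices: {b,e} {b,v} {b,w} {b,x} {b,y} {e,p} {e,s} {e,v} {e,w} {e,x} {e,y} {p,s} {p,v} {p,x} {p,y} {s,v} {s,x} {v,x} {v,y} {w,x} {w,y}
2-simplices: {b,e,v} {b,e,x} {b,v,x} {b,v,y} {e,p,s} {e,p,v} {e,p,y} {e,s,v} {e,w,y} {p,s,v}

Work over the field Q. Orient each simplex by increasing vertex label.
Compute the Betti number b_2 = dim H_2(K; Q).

b_2=1

n_0=8 n_1=21 n_2=10  [Q]
∂1: piv[be,bv,bw,bx,by,ep,es] rk=7  ker:ev,ew,ex,ey,ps,pv,px,py,sv,sx,vx,vy,wx,wy
∂2: piv[bev,bex,bvx,bvy,eps,epv,epy,esv,ewy] rk=9  ker:psv
b_2=(10−9)−0=1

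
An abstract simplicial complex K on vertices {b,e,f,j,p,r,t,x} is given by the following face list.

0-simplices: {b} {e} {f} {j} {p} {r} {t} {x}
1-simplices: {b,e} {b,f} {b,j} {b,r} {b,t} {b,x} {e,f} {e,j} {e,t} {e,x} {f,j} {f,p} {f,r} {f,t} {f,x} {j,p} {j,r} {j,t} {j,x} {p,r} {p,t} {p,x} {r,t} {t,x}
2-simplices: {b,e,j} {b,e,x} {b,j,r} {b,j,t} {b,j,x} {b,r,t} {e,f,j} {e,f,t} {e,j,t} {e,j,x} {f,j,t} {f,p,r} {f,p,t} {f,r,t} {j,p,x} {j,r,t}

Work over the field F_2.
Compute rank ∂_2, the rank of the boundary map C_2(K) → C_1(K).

n_0=8 n_1=24 n_2=16  [Z2]
∂1: piv[be,bf,bj,br,bt,bx,fp] rk=7  ker:ef,ej,et,ex,fj,fr,ft,fx,jp,jr,jt,jx,pr,pt,px,rt,tx
∂2: piv[bej,bex,bjr,bjt,bjx,brt,efj,eft,ejt,fpr,fpt,frt,jpx] rk=13  ker:ejx,fjt,jrt
rk∂_2=13

rank∂_2=13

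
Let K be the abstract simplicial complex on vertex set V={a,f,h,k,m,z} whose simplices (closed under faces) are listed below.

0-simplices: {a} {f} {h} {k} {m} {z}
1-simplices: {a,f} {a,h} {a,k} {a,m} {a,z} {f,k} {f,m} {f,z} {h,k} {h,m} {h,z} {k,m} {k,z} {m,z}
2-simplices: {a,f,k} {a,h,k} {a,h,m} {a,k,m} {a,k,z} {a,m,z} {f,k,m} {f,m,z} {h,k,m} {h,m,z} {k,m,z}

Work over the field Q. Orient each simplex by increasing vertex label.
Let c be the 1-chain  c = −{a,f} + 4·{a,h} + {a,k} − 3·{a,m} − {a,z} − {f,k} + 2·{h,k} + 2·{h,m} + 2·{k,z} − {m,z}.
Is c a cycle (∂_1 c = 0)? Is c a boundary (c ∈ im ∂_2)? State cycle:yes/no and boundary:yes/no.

n_0=6 n_1=14 n_2=11  [Q]
∂1: piv[af,ah,ak,am,az] rk=5  ker:fk,fm,fz,hk,hm,hz,km,kz,mz
∂2: piv[afk,ahk,ahm,akm,akz,amz,fkm,fmz,hmz] rk=9  ker:hkm,kmz
∂1c = 0
c vs im∂2: reduces to 0 ⇒ boundary

cycle:yes boundary:yes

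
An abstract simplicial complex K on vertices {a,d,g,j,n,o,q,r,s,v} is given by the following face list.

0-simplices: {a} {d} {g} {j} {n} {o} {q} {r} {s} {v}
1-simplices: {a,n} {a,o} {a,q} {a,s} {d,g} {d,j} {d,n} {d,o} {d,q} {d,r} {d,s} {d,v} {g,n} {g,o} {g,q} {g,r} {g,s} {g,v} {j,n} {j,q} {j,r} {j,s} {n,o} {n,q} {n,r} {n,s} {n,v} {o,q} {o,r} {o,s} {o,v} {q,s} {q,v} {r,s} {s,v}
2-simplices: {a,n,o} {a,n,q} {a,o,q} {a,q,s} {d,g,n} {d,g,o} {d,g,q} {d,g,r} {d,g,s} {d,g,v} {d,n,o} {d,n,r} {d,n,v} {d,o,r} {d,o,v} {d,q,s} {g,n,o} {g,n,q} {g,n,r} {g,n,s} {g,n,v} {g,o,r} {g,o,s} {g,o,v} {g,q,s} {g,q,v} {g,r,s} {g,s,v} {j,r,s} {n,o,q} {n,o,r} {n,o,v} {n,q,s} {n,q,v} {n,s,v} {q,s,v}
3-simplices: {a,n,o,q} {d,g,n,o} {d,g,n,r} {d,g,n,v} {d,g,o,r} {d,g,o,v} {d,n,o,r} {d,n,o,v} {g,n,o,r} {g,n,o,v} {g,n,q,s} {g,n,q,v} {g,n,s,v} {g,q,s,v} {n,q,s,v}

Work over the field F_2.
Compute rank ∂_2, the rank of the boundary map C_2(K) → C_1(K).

rank∂_2=23

n_0=10 n_1=35 n_2=36 n_3=15  [Z2]
∂1: piv[an,ao,aq,as,dg,dj,dn,dr,dv] rk=9  ker:do,dq,ds,gn,go,gq,gr,gs,gv,jn,jq,jr,js,no,nq,nr,ns,nv,oq,or,os,ov,qs,qv,rs,sv
∂2: piv[ano,anq,aoq,aqs,dgn,dgo,dgq,dgr,dgs,dgv,dno,dnr,dnv,dor,dov,dqs,gnq,gns,gos,gqv,grs,gsv,jrs] rk=23  ker:gno,gnr,gnv,gor,gov,gqs,noq,nor,nov,nqs,nqv,nsv,qsv
∂3: piv[anoq,dgno,dgnr,dgnv,dgor,dgov,dnor,dnov,gnqs,gnqv,gnsv,gqsv] rk=12  ker:gnor,gnov,nqsv
rk∂_2=23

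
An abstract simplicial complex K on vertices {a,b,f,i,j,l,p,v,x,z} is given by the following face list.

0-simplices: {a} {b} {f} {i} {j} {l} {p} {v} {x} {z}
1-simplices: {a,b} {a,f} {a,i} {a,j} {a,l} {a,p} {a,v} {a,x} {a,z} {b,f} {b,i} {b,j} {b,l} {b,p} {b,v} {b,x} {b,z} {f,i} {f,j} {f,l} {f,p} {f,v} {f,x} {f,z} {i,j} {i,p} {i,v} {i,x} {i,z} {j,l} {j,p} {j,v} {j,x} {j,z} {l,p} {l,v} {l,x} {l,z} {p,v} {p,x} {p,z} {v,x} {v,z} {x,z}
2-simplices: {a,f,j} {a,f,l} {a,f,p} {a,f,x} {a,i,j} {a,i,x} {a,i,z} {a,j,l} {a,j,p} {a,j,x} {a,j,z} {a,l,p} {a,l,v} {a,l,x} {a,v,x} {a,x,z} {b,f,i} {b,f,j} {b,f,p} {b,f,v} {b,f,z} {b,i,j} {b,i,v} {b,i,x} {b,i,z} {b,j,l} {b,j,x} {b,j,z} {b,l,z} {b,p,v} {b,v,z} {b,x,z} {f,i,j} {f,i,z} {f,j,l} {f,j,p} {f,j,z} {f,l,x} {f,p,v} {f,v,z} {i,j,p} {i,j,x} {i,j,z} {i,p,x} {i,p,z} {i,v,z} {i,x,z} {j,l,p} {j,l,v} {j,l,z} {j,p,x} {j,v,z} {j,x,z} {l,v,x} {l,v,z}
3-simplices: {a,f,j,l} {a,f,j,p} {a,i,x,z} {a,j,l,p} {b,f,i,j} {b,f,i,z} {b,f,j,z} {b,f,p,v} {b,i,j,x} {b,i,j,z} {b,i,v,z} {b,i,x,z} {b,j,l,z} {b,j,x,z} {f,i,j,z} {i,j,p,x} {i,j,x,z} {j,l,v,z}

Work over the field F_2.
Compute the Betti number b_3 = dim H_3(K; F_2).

b_3=2

n_0=10 n_1=44 n_2=55 n_3=18  [Z2]
∂1: piv[ab,af,ai,aj,al,ap,av,ax,az] rk=9  ker:bf,bi,bj,bl,bp,bv,bx,bz,fi,fj,fl,fp,fv,fx,fz,ij,ip,iv,ix,iz,jl,jp,jv,jx,jz,lp,lv,lx,lz,pv,px,pz,vx,vz,xz
∂2: piv[afj,afl,afp,afx,aij,aix,aiz,ajl,ajp,ajx,ajz,alp,alv,alx,avx,axz,bfi,bfj,bfp,bfv,bfz,bij,biv,bix,biz,bjl,blz,bpv,bvz,ijp,ipx,ipz,jlv,jvz] rk=34  ker:bjx,bjz,bxz,fij,fiz,fjl,fjp,fjz,flx,fpv,fvz,ijx,ijz,ivz,ixz,jlp,jlz,jpx,jxz,lvx,lvz
∂3: piv[afjl,afjp,aixz,ajlp,bfij,bfiz,bfjz,bfpv,bijx,bijz,bivz,bixz,bjlz,bjxz,ijpx,jlvz] rk=16  ker:fijz,ijxz
b_3=(18−16)−0=2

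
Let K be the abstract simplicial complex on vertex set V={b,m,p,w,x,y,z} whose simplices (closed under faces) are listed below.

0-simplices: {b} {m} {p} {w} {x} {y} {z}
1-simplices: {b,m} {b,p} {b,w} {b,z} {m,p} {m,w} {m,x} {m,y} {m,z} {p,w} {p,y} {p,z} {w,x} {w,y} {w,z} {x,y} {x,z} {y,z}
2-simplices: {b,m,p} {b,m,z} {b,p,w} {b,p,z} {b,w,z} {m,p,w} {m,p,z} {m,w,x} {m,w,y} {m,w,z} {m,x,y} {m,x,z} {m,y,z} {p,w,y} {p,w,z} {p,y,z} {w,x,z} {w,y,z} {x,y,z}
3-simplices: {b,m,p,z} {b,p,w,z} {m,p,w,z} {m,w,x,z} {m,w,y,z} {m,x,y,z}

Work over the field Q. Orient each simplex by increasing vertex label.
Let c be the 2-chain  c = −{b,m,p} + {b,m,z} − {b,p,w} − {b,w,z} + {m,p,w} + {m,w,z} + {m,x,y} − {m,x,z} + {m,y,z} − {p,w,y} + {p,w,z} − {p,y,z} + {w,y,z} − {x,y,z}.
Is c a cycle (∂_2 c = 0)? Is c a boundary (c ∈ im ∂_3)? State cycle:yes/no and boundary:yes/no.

cycle:yes boundary:no

n_0=7 n_1=18 n_2=19 n_3=6  [Q]
∂1: piv[bm,bp,bw,bz,mx,my] rk=6  ker:mp,mw,mz,pw,py,pz,wx,wy,wz,xy,xz,yz
∂2: piv[bmp,bmz,bpw,bpz,bwz,mpw,mwx,mwy,mxy,mxz,myz,pwy] rk=12  ker:mpz,mwz,pwz,pyz,wxz,wyz,xyz
∂3: piv[bmpz,bpwz,mpwz,mwxz,mwyz,mxyz] rk=6
∂2c = 0
c vs im∂3: residual ≠ 0 ⇒ not boundary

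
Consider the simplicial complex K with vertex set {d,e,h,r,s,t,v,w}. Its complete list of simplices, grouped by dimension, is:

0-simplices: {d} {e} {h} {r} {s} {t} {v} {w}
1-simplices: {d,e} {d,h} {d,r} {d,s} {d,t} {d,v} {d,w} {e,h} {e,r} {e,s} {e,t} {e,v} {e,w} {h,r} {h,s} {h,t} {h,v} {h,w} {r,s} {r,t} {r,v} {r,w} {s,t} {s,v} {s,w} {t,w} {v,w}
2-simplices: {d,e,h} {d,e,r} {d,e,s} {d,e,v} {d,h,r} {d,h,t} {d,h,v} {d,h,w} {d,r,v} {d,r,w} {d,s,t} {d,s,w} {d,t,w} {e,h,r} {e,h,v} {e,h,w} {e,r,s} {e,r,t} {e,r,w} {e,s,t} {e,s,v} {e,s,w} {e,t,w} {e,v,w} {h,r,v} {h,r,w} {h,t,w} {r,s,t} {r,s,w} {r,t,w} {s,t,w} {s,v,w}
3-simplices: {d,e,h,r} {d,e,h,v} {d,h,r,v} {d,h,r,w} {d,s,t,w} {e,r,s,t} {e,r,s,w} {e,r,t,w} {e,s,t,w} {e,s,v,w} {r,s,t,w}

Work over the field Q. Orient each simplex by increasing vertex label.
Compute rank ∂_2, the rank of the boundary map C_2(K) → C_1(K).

rank∂_2=19

n_0=8 n_1=27 n_2=32 n_3=11  [Q]
∂1: piv[de,dh,dr,ds,dt,dv,dw] rk=7  ker:eh,er,es,et,ev,ew,hr,hs,ht,hv,hw,rs,rt,rv,rw,st,sv,sw,tw,vw
∂2: piv[deh,der,des,dev,dhr,dht,dhv,dhw,drv,drw,dst,dsw,dtw,ehw,ers,ert,est,esv,evw] rk=19  ker:ehr,ehv,erw,esw,etw,hrv,hrw,htw,rst,rsw,rtw,stw,svw
∂3: piv[dehr,dehv,dhrv,dhrw,dstw,erst,ersw,ertw,estw,esvw] rk=10  ker:rstw
rk∂_2=19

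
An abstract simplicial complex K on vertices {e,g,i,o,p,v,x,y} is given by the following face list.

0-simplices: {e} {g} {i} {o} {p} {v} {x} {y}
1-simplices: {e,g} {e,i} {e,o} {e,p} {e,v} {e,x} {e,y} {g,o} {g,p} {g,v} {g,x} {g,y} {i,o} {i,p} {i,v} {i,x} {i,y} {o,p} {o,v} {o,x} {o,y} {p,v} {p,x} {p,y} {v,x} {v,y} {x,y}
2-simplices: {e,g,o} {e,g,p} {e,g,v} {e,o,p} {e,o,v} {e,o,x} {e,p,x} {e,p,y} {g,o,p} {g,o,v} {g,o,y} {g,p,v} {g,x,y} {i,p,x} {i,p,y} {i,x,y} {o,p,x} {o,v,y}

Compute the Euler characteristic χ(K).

χ(K)=-1

n_0=8 n_1=27 n_2=18
χ=+8−27+18=-1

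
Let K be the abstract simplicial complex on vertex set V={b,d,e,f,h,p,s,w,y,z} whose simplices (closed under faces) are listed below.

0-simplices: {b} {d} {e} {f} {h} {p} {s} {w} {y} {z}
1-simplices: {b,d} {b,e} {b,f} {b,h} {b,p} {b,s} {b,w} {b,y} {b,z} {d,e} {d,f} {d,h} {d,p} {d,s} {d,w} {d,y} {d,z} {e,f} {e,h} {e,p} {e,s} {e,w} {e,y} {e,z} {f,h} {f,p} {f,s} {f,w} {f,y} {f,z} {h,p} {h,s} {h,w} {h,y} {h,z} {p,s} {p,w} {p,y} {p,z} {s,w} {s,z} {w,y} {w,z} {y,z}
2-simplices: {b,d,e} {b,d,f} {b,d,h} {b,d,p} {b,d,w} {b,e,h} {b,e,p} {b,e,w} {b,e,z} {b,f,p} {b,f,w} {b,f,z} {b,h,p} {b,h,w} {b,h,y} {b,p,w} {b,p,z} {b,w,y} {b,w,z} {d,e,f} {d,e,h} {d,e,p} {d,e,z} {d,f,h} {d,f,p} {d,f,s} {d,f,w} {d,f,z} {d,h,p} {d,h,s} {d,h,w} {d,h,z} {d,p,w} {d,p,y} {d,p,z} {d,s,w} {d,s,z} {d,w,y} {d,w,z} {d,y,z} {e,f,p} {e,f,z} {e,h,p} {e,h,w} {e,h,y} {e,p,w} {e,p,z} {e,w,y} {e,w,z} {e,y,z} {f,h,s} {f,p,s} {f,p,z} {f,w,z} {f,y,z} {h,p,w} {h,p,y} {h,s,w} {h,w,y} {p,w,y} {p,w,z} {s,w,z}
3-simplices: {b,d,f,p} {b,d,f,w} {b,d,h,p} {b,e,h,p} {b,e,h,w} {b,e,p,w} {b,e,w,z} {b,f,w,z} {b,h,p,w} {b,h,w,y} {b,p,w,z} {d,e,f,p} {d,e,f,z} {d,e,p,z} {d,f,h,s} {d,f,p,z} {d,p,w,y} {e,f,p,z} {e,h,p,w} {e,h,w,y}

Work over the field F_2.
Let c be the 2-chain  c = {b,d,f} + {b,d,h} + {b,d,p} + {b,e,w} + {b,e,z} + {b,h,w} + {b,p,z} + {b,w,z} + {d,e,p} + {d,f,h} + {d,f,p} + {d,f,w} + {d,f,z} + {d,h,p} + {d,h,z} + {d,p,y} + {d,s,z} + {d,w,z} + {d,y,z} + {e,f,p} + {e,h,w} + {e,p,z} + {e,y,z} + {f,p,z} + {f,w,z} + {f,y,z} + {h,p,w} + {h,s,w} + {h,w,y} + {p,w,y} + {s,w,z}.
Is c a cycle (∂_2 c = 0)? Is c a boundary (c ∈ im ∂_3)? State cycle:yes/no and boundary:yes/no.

n_0=10 n_1=44 n_2=62 n_3=20  [Z2]
∂1: piv[bd,be,bf,bh,bp,bs,bw,by,bz] rk=9  ker:de,df,dh,dp,ds,dw,dy,dz,ef,eh,ep,es,ew,ey,ez,fh,fp,fs,fw,fy,fz,hp,hs,hw,hy,hz,ps,pw,py,pz,sw,sz,wy,wz,yz
∂2: piv[bde,bdf,bdh,bdp,bdw,beh,bep,bew,bez,bfp,bfw,bfz,bhp,bhw,bhy,bpw,bpz,bwy,bwz,def,dez,dfh,dfs,dhs,dhz,dpy,dsw,dsz,dwy,dyz,ehy,fps,fyz] rk=33  ker:deh,dep,dfp,dfw,dfz,dhp,dhw,dpw,dpz,dwz,efp,efz,ehp,ehw,epw,epz,ewy,ewz,eyz,fhs,fpz,fwz,hpw,hpy,hsw,hwy,pwy,pwz,swz
∂3: piv[bdfp,bdfw,bdhp,behp,behw,bepw,bewz,bfwz,bhpw,bhwy,bpwz,defp,defz,depz,dfhs,dfpz,dpwy,ehwy] rk=18  ker:efpz,ehpw
∂2c = {b,d} + {b,f} + {b,w} + {b,z} + {d,e} + {d,f} + {d,p} + {d,s} + {d,z} + {e,f} + {e,h} + {e,p} + {e,y} + {e,z} + {f,h} + {f,p} + {f,y} + {h,s} + {h,w} + {h,y} + {h,z} + {p,z} + {y,z}

cycle:no boundary:no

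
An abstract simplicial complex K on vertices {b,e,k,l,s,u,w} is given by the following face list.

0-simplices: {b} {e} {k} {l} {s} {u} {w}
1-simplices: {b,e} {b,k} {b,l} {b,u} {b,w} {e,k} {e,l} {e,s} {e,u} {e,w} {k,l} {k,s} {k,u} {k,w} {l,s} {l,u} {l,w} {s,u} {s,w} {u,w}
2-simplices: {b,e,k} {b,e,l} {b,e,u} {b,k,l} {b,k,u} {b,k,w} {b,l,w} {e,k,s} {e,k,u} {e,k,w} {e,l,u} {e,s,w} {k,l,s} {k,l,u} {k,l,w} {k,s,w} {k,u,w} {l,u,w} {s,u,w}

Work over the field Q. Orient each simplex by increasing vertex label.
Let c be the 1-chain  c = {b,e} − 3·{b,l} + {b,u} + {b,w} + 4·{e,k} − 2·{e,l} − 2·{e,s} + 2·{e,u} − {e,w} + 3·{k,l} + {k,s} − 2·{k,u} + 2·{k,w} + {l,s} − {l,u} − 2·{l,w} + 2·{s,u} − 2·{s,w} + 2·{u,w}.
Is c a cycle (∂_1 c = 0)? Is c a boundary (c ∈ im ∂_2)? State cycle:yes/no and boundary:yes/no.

cycle:yes boundary:yes

n_0=7 n_1=20 n_2=19  [Q]
∂1: piv[be,bk,bl,bu,bw,es] rk=6  ker:ek,el,eu,ew,kl,ks,ku,kw,ls,lu,lw,su,sw,uw
∂2: piv[bek,bel,beu,bkl,bku,bkw,blw,eks,ekw,elu,esw,kls,kuw,suw] rk=14  ker:eku,klu,klw,ksw,luw
∂1c = 0
c vs im∂2: reduces to 0 ⇒ boundary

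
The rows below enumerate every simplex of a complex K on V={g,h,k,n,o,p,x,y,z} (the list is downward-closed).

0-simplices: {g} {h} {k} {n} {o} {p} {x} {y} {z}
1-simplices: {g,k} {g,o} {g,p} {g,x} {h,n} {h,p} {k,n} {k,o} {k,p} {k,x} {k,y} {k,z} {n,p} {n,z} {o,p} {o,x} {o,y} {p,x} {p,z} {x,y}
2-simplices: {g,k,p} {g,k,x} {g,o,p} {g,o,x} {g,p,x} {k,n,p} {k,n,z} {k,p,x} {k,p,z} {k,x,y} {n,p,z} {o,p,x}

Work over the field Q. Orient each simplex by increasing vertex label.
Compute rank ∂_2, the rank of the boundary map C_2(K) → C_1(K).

rank∂_2=9

n_0=9 n_1=20 n_2=12  [Q]
∂1: piv[gk,go,gp,gx,hn,hp,ky,kz] rk=8  ker:kn,ko,kp,kx,np,nz,op,ox,oy,px,pz,xy
∂2: piv[gkp,gkx,gop,gox,gpx,knp,knz,kpz,kxy] rk=9  ker:kpx,npz,opx
rk∂_2=9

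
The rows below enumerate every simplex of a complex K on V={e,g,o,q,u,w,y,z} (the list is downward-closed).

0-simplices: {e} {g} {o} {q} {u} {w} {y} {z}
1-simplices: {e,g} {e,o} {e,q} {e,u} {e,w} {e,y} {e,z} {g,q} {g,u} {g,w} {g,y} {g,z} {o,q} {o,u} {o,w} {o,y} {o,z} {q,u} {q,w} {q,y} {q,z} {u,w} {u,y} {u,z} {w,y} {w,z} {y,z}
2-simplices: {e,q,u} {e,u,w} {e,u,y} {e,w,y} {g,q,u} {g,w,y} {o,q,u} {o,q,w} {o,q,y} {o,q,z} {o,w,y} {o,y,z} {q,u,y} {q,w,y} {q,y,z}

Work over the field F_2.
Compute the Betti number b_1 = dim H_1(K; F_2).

n_0=8 n_1=27 n_2=15  [Z2]
∂1: piv[eg,eo,eq,eu,ew,ey,ez] rk=7  ker:gq,gu,gw,gy,gz,oq,ou,ow,oy,oz,qu,qw,qy,qz,uw,uy,uz,wy,wz,yz
∂2: piv[equ,euw,euy,ewy,gqu,gwy,oqu,oqw,oqy,oqz,owy,oyz,quy] rk=13  ker:qwy,qyz
b_1=(27−7)−13=7

b_1=7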